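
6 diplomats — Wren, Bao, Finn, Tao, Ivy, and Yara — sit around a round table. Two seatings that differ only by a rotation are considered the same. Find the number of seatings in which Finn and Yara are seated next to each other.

Treat {Finn, Yara} as one unit (2 internal orders) and seat the resulting 5 units around the table: (4)! circular arrangements.
So 2 × (4)! = 2 × 24 = 48.

48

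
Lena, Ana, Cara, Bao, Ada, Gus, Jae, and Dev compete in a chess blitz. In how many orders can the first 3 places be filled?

336

This is an ordered selection of 3 from 8: P(8,3).
That gives 8 × 7 × 6 = 336.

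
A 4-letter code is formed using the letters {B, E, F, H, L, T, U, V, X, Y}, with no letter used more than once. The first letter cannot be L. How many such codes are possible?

The first letter has 10−1 = 9 choices (anything except L).
The remaining 3 letters are filled from the other 9 symbols without repetition: 9 × 8 × 7 = 504.
Total: 9 × 504 = 4536.

4536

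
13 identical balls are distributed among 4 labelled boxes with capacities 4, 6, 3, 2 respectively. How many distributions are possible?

10

By stars and bars, unrestricted non-negative solutions to x_1+…+x_4 = 13 number C(13+3,3) = 560.
Subtract solutions that violate a single cap (substitute x_i' = x_i − (cap_i+1)): x_1 ≥ 5 gives C(11,3) = 165; x_2 ≥ 7 gives C(9,3) = 84; x_3 ≥ 4 gives C(12,3) = 220; x_4 ≥ 3 gives C(13,3) = 286. Together 755.
Add back pairs where two caps are both exceeded: 4 + 35 + 56 + 10 + 20 + 84 = 209.
Subtract triples: 0 + 0 + 4 + 0 = 4.
By inclusion–exclusion the count is 560 − 755 + 209 − 4 = 10.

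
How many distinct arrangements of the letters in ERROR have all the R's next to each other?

Treat the 3 copies of R as a single block. The multiset to arrange is then {RRR, E, O}, 3 items in all.
All 3 items are distinct, so there are (3)! = 6 arrangements.

6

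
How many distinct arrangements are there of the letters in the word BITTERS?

The 7 letters of BITTERS have repeats: T appearing twice.
Dividing 7! = 5040 by 2! = 2 for the repeated letters gives 2520.

2520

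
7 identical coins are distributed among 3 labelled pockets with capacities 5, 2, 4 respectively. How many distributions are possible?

12

By stars and bars, unrestricted non-negative solutions to x_1+…+x_3 = 7 number C(7+2,2) = 36.
Subtract solutions that violate a single cap (substitute x_i' = x_i − (cap_i+1)): x_1 ≥ 6 gives C(3,2) = 3; x_2 ≥ 3 gives C(6,2) = 15; x_3 ≥ 5 gives C(4,2) = 6. Together 24.
No two caps can be exceeded simultaneously, so the pair terms are all 0.
By inclusion–exclusion the count is 36 − 24 + 0 = 12.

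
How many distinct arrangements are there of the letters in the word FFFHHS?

Letter multiplicities in FFFHHS: F×3, H×2, S×1.
So there are 6! / (3!·2!) = 60 distinguishable arrangements.

60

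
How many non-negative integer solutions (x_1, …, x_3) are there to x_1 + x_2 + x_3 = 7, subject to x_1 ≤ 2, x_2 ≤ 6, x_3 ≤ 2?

By stars and bars, unrestricted non-negative solutions to x_1+…+x_3 = 7 number C(7+2,2) = 36.
Subtract solutions that violate a single cap (substitute x_i' = x_i − (cap_i+1)): x_1 ≥ 3 gives C(6,2) = 15; x_2 ≥ 7 gives C(2,2) = 1; x_3 ≥ 3 gives C(6,2) = 15. Together 31.
Add back pairs where two caps are both exceeded: 0 + 3 + 0 = 3.
By inclusion–exclusion the count is 36 − 31 + 3 = 8.

8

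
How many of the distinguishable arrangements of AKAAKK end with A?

10

With the last slot taken by A, it remains to arrange the other 5 letters (KAAKK).
Those 5 letters have A appearing twice and K appearing 3 times, giving (5)!/(3!·2!) = 10.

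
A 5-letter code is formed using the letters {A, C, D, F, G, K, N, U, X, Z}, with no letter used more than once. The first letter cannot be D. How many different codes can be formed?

27216

The first letter has 10−1 = 9 choices (anything except D).
The remaining 4 letters are filled from the other 9 symbols without repetition: 9 × 8 × 7 × 6 = 3024.
Total: 9 × 3024 = 27216.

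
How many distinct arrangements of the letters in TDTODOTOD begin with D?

Fix D in the first position and arrange the remaining 8 letters.
Those 8 letters have D appearing twice, O appearing 3 times, and T appearing 3 times, giving (8)!/(3!·3!·2!) = 560.

560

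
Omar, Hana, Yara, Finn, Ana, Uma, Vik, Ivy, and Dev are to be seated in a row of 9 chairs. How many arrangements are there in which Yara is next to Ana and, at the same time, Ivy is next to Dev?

Treat {Yara,Ana} as one block (2 orders) and {Ivy,Dev} as another (2 orders).
That leaves 7 units to arrange: 2 × 2 × 7! = 4 × 5040 = 20160.

20160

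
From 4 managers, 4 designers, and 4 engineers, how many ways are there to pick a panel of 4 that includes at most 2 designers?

Split by how many designers are chosen (0 through 2).
Sum: C(4,0)·C(8,4) + C(4,1)·C(8,3) + C(4,2)·C(8,2) = 70 + 224 + 168 = 462.

462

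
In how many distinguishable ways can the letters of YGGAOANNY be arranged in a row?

YGGAOANNY has 9 letters with A appearing twice, G appearing twice, N appearing twice, and Y appearing twice.
Dividing 9! = 362880 by 2!·2!·2!·2! = 16 for the repeated letters gives 22680.

22680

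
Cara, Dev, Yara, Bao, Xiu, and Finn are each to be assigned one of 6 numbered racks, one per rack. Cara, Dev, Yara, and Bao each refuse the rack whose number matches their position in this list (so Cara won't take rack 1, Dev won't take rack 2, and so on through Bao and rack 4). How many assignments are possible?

362

Let Aᵢ (for 1 ≤ i ≤ 4) be the placements that put person i in their forbidden rack. Any j of these fix j positions, leaving (6−j)! ways to fill the rest, and there are C(4,j) ways to pick which j.
By inclusion–exclusion, the number of valid placements is Σ_{j=0}^{4} (−1)^j C(4,j)·(6−j)!.
Computing: 720 − 480 + 144 − 24 + 2 = 362.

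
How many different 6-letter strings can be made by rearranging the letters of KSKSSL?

60

The 6 letters of KSKSSL have repeats: K appearing twice and S appearing 3 times.
Dividing 6! = 720 by 3!·2! = 12 for the repeated letters gives 60.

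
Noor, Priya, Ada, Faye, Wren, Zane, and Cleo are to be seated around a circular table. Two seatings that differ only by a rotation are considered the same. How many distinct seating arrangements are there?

Around a circle, 7 distinct people have 7!/7 = (6)! = 720 rotationally distinct seatings.

720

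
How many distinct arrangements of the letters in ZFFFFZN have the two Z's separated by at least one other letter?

There are 7!/(4!·2!) = 105 arrangements of ZFFFFZN in total.
If the two Z's are adjacent, glue them into one block, leaving 6 items to arrange: (6)!/(4!) = 30 ways.
Hence 105 − 30 = 75.

75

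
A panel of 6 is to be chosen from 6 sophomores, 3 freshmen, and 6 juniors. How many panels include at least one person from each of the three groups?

3915

Unrestricted: C(15,6) = 5005 ways to pick any 6 of the 15.
Selections missing a whole group: no sophomores → C(9,6) = 84; no freshmen → C(12,6) = 924; no juniors → C(9,6) = 84.
Add back selections omitting two groups (i.e. drawn from a single group): C(6,6) + C(3,6) + C(6,6) = 2.
By inclusion–exclusion: 5005 − 1092 + 2 = 3915.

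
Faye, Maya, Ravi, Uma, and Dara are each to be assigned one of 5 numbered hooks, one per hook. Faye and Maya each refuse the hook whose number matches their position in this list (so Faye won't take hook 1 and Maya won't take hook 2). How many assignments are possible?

Let Aᵢ (for i ∈ {1, 2}) be the placements that put person i in their forbidden hook. Any j of these fix j positions, leaving (5−j)! ways to fill the rest, and there are C(2,j) ways to pick which j.
By inclusion–exclusion, the number of valid placements is Σ_{j=0}^{2} (−1)^j C(2,j)·(5−j)!.
Computing: 120 − 48 + 6 = 78.

78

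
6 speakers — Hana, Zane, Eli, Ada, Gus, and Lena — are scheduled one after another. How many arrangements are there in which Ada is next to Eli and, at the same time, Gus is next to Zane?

96

Treat {Ada,Eli} as one block (2 orders) and {Gus,Zane} as another (2 orders).
That leaves 4 units to arrange: 2 × 2 × 4! = 4 × 24 = 96.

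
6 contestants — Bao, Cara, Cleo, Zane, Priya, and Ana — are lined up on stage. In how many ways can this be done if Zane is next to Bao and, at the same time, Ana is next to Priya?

96

Treat {Zane,Bao} as one block (2 orders) and {Ana,Priya} as another (2 orders).
That leaves 4 units to arrange: 2 × 2 × 4! = 4 × 24 = 96.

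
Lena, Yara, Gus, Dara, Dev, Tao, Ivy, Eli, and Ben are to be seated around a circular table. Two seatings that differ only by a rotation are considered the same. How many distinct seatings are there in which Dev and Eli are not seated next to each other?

Without the restriction there are (8)! = 40320 seatings.
Those with Dev next to Eli: fuse the pair into one unit and seat 8 units around a circle — 2·(7)! = 10080.
Subtracting, 40320 − 10080 = 30240.

30240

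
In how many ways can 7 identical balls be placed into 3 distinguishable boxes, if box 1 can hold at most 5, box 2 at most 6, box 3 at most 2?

17

By stars and bars, unrestricted non-negative solutions to x_1+…+x_3 = 7 number C(7+2,2) = 36.
Subtract solutions that violate a single cap (substitute x_i' = x_i − (cap_i+1)): x_1 ≥ 6 gives C(3,2) = 3; x_2 ≥ 7 gives C(2,2) = 1; x_3 ≥ 3 gives C(6,2) = 15. Together 19.
No two caps can be exceeded simultaneously, so the pair terms are all 0.
By inclusion–exclusion the count is 36 − 19 + 0 = 17.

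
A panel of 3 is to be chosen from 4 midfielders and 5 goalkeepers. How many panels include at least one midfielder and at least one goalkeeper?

Unrestricted: C(9,3) = 84 ways to pick any 3 of the 9.
Subtract selections that omit an entire group: no midfielders → C(5,3) = 10; no goalkeepers → C(4,3) = 4.
Both groups omitted at once is impossible, so 84 − 14 = 70.

70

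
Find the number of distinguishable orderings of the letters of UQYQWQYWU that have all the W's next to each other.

Treat the 2 copies of W as a single block. The multiset to arrange is then {WW, Q, Q, Q, U, U, Y, Y}, 8 items in all.
That gives (8)!/(3!·2!·2!) = 1680 arrangements.

1680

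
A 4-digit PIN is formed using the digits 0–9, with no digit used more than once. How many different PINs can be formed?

5040

This is a permutation of 4 out of 10: P(10,4) = 10!/6!.
That product is 10 × 9 × 8 × 7 = 5040.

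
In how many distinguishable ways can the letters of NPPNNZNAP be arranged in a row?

2520

The 9 letters of NPPNNZNAP have repeats: N appearing 4 times and P appearing 3 times.
The number of distinct arrangements is 9!/(4!·3!) = 362880/144 = 2520.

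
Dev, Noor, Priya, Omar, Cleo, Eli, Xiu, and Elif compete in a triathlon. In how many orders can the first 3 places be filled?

This is an ordered selection of 3 from 8: P(8,3).
That gives 8 × 7 × 6 = 336.

336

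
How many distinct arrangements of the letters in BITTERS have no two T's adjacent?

1800

Total arrangements of BITTERS: 7!/(2!) = 2520.
Arrangements with the T's together: treat TT as one letter, giving (6)! = 720.
Hence 2520 − 720 = 1800.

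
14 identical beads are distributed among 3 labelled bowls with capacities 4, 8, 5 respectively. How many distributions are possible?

10

Ignoring the caps, the number of non-negative solutions to x_1+…+x_3 = 14 is C(16,2) = 120.
Subtract solutions that violate a single cap (substitute x_i' = x_i − (cap_i+1)): x_1 ≥ 5 gives C(11,2) = 55; x_2 ≥ 9 gives C(7,2) = 21; x_3 ≥ 6 gives C(10,2) = 45. Together 121.
Add back pairs where two caps are both exceeded: 1 + 10 + 0 = 11.
By inclusion–exclusion the count is 120 − 121 + 11 = 10.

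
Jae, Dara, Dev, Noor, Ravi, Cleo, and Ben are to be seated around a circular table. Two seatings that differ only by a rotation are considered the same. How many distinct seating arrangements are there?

720

Seat Jae anywhere (absorbing the rotational symmetry), then permute the other 6: (6)! = 720.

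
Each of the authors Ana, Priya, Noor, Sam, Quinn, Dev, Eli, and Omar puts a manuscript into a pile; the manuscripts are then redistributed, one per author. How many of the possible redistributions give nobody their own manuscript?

14833

Let Aᵢ be the assignments in which author i gets their own manuscript. We want the size of the complement of A₁∪…∪A_8.
By inclusion–exclusion this is Σ_{j=0}^{8} (−1)^j C(8,j)·(8−j)!.
Computing: 40320 − 40320 + 20160 − 6720 + 1680 − 336 + 56 − 8 + 1 = 14833.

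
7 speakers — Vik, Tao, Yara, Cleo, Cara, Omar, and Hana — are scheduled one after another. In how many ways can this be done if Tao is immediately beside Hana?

Glue Tao and Hana into one block (2 internal orders), leaving 6 units to arrange in a row.
So the count is 2·(6)! = 1440.

1440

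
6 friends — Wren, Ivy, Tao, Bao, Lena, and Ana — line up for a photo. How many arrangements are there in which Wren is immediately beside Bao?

240

Glue Wren and Bao into one block (2 internal orders), leaving 5 units to arrange in a row.
So the count is 2·(5)! = 240.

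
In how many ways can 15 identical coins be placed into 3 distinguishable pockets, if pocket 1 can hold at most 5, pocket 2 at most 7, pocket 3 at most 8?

Without the upper bounds there are C(17,2) = 136 ways to split 15 among 3 pockets.
Subtract solutions that violate a single cap (substitute x_i' = x_i − (cap_i+1)): x_1 ≥ 6 gives C(11,2) = 55; x_2 ≥ 8 gives C(9,2) = 36; x_3 ≥ 9 gives C(8,2) = 28. Together 119.
Add back pairs where two caps are both exceeded: 3 + 1 + 0 = 4.
By inclusion–exclusion the count is 136 − 119 + 4 = 21.

21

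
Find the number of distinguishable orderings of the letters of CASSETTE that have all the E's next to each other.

1260

Treat the 2 copies of E as a single block. The multiset to arrange is then {EE, A, C, S, S, T, T}, 7 items in all.
That gives (7)!/(2!·2!) = 1260 arrangements.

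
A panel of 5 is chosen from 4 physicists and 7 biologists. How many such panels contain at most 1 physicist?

Split by how many physicists are chosen (0 through 1).
Sum: C(4,0)·C(7,5) + C(4,1)·C(7,4) = 21 + 140 = 161.

161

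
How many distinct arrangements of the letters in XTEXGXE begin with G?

60

With the first slot taken by G, it remains to arrange the other 6 letters (XTEXXE).
Those 6 letters have E appearing twice and X appearing 3 times, giving (6)!/(3!·2!) = 60.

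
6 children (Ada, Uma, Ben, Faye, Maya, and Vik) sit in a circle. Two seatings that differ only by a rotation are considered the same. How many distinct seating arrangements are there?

120

Fix one person's seat to break rotational symmetry; the remaining 5 people can be arranged in (5)! = 120 ways.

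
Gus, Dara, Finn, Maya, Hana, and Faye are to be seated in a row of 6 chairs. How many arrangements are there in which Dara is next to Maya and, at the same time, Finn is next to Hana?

96

Treat {Dara,Maya} as one block (2 orders) and {Finn,Hana} as another (2 orders).
That leaves 4 units to arrange: 2 × 2 × 4! = 4 × 24 = 96.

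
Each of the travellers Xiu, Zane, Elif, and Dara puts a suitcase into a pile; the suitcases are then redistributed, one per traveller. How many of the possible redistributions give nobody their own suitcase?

9

This is the derangement count D_4: permutations of 4 items with no fixed point.
By inclusion–exclusion this is Σ_{j=0}^{4} (−1)^j C(4,j)·(4−j)!.
Computing: 24 − 24 + 12 − 4 + 1 = 9.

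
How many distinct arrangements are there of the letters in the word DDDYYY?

DDDYYY has 6 letters with D appearing 3 times and Y appearing 3 times.
The number of distinct arrangements is 6!/(3!·3!) = 720/36 = 20.

20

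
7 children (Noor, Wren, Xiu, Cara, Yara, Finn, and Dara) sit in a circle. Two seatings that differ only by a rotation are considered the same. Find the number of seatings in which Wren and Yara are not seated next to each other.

480

All circular seatings of 7 people number (6)! = 720.
Seatings with Wren beside Yara: treat them as a block with 2 internal orders, giving 2 × (5)! = 240.
Subtracting, 720 − 240 = 480.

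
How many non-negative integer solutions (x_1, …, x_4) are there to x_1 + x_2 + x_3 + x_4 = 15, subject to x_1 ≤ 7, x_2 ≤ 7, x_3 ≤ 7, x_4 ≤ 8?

372

Without the upper bounds there are C(18,3) = 816 ways to split 15 among 4 variables.
Subtract solutions that violate a single cap (substitute x_i' = x_i − (cap_i+1)): x_1 ≥ 8 gives C(10,3) = 120; x_2 ≥ 8 gives C(10,3) = 120; x_3 ≥ 8 gives C(10,3) = 120; x_4 ≥ 9 gives C(9,3) = 84. Together 444.
No two caps can be exceeded simultaneously, so the pair terms are all 0.
By inclusion–exclusion the count is 816 − 444 + 0 = 372.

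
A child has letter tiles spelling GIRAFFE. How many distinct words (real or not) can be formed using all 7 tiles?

Letter multiplicities in GIRAFFE: A×1, E×1, F×2, G×1, I×1, R×1.
Dividing 7! = 5040 by 2! = 2 for the repeated letters gives 2520.

2520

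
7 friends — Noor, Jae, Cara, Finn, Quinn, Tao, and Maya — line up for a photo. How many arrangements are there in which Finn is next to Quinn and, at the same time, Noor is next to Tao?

Treat {Finn,Quinn} as one block (2 orders) and {Noor,Tao} as another (2 orders).
That leaves 5 units to arrange: 2 × 2 × 5! = 4 × 120 = 480.

480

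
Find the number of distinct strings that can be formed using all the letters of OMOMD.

30

The 5 letters of OMOMD have repeats: M appearing twice and O appearing twice.
Dividing 5! = 120 by 2!·2! = 4 for the repeated letters gives 30.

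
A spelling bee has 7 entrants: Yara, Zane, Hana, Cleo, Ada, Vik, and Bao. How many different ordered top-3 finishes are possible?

This is an ordered selection of 3 from 7: P(7,3).
That gives 7 × 6 × 5 = 210.

210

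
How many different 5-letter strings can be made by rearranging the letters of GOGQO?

30

Letter multiplicities in GOGQO: G×2, O×2, Q×1.
So there are 5! / (2!·2!) = 30 distinguishable arrangements.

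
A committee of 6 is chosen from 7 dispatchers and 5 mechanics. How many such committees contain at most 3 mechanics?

812

Split by how many mechanics are chosen (0 through 3).
Sum: C(5,0)·C(7,6) + C(5,1)·C(7,5) + C(5,2)·C(7,4) + C(5,3)·C(7,3) = 7 + 105 + 350 + 350 = 812.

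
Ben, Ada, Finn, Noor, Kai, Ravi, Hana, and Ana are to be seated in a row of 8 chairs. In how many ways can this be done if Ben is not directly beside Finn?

Of the 8! = 40320 arrangements, those with Ben and Finn adjacent number 2 × 7! = 10080 (treat the pair as a block with 2 internal orders).
Complementary counting: 40320 − 10080 = 30240.

30240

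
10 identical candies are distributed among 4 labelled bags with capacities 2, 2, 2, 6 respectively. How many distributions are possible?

10

Without the upper bounds there are C(13,3) = 286 ways to split 10 among 4 bags.
Subtract solutions that violate a single cap (substitute x_i' = x_i − (cap_i+1)): x_1 ≥ 3 gives C(10,3) = 120; x_2 ≥ 3 gives C(10,3) = 120; x_3 ≥ 3 gives C(10,3) = 120; x_4 ≥ 7 gives C(6,3) = 20. Together 380.
Add back pairs where two caps are both exceeded: 35 + 35 + 1 + 35 + 1 + 1 = 108.
Subtract triples: 4 + 0 + 0 + 0 = 4.
By inclusion–exclusion the count is 286 − 380 + 108 − 4 = 10.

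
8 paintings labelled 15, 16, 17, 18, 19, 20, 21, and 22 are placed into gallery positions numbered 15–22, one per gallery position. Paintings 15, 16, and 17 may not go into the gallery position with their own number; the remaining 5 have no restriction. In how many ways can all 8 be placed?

Let Aᵢ (for i ∈ {15, 16, 17}) be the placements that put painting i in its forbidden gallery position. Any j of these fix j positions, leaving (8−j)! ways to fill the rest, and there are C(3,j) ways to pick which j.
By inclusion–exclusion, the number of valid placements is Σ_{j=0}^{3} (−1)^j C(3,j)·(8−j)!.
Computing: 40320 − 15120 + 2160 − 120 = 27240.

27240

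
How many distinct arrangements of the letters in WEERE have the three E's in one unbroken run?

6

Treat the 3 copies of E as a single block. The multiset to arrange is then {EEE, R, W}, 3 items in all.
All 3 items are distinct, so there are (3)! = 6 arrangements.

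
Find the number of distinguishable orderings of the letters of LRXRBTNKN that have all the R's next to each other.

Treat the 2 copies of R as a single block. The multiset to arrange is then {RR, B, K, L, N, N, T, X}, 8 items in all.
That gives (8)!/(2!) = 20160 arrangements.

20160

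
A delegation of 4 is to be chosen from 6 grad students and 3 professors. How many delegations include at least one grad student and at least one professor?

111

Unrestricted: C(9,4) = 126 ways to pick any 4 of the 9.
Subtract selections that omit an entire group: no grad students → C(3,4) = 0; no professors → C(6,4) = 15.
Both groups omitted at once is impossible, so 126 − 15 = 111.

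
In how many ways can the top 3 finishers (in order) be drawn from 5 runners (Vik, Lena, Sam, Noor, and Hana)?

60

There are 5 choices for 1st place, 4 for 2nd, and 3 for 3rd.
That gives 5 × 4 × 3 = 60.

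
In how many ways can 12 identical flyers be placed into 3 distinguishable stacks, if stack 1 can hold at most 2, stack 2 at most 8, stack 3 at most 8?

Without the upper bounds there are C(14,2) = 91 ways to split 12 among 3 stacks.
Subtract solutions that violate a single cap (substitute x_i' = x_i − (cap_i+1)): x_1 ≥ 3 gives C(11,2) = 55; x_2 ≥ 9 gives C(5,2) = 10; x_3 ≥ 9 gives C(5,2) = 10. Together 75.
Add back pairs where two caps are both exceeded: 1 + 1 + 0 = 2.
By inclusion–exclusion the count is 91 − 75 + 2 = 18.

18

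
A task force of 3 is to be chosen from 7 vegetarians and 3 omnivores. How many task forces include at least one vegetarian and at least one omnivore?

84

Total 3-person selections from all 10: C(10,3) = 120.
Subtract selections that omit an entire group: no vegetarians → C(3,3) = 1; no omnivores → C(7,3) = 35.
Both groups omitted at once is impossible, so 120 − 36 = 84.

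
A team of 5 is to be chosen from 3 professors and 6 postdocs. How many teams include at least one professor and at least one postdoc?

120

Unrestricted: C(9,5) = 126 ways to pick any 5 of the 9.
Selections missing a whole group: no professors → C(6,5) = 6; no postdocs → C(3,5) = 0.
Both groups omitted at once is impossible, so 126 − 6 = 120.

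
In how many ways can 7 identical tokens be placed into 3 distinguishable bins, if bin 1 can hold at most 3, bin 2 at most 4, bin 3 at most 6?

Ignoring the caps, the number of non-negative solutions to x_1+…+x_3 = 7 is C(9,2) = 36.
Subtract solutions that violate a single cap (substitute x_i' = x_i − (cap_i+1)): x_1 ≥ 4 gives C(5,2) = 10; x_2 ≥ 5 gives C(4,2) = 6; x_3 ≥ 7 gives C(2,2) = 1. Together 17.
No two caps can be exceeded simultaneously, so the pair terms are all 0.
By inclusion–exclusion the count is 36 − 17 + 0 = 19.

19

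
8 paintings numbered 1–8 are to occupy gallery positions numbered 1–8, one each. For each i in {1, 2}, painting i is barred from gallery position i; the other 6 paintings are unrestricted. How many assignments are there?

30960

Let Aᵢ (for i ∈ {1, 2}) be the placements that put painting i in its forbidden gallery position. Any j of these fix j positions, leaving (8−j)! ways to fill the rest, and there are C(2,j) ways to pick which j.
By inclusion–exclusion, the number of valid placements is Σ_{j=0}^{2} (−1)^j C(2,j)·(8−j)!.
Computing: 40320 − 10080 + 720 = 30960.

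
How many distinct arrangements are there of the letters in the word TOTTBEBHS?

The 9 letters of TOTTBEBHS have repeats: B appearing twice and T appearing 3 times.
Dividing 9! = 362880 by 3!·2! = 12 for the repeated letters gives 30240.

30240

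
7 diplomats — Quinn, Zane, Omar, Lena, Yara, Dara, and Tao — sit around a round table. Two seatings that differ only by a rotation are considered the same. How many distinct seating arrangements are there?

720

Around a circle, 7 distinct people have 7!/7 = (6)! = 720 rotationally distinct seatings.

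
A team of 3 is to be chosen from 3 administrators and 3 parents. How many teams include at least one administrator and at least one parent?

Total 3-person selections from all 6: C(6,3) = 20.
Subtract selections that omit an entire group: no administrators → C(3,3) = 1; no parents → C(3,3) = 1.
Both groups omitted at once is impossible, so 20 − 2 = 18.

18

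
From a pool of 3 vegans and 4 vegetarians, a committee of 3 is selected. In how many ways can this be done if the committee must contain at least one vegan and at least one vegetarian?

Total 3-person selections from all 7: C(7,3) = 35.
Subtract selections that omit an entire group: no vegans → C(4,3) = 4; no vegetarians → C(3,3) = 1.
Both groups omitted at once is impossible, so 35 − 5 = 30.

30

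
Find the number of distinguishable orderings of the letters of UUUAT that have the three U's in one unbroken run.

6

Treat the 3 copies of U as a single block. The multiset to arrange is then {UUU, A, T}, 3 items in all.
All 3 items are distinct, so there are (3)! = 6 arrangements.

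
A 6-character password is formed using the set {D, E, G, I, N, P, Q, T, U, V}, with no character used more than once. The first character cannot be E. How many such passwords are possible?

The first character has 10−1 = 9 choices (anything except E).
The remaining 5 characters are filled from the other 9 symbols without repetition: 9 × 8 × 7 × 6 × 5 = 15120.
Total: 9 × 15120 = 136080.

136080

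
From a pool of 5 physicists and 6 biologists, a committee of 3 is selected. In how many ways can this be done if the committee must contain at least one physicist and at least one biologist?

With no constraint there are C(11,3) = 165 possible selections.
Subtract selections that omit an entire group: no physicists → C(6,3) = 20; no biologists → C(5,3) = 10.
Both groups omitted at once is impossible, so 165 − 30 = 135.

135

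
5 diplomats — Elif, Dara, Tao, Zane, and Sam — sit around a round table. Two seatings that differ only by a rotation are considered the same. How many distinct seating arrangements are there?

Seat Elif anywhere (absorbing the rotational symmetry), then permute the other 4: (4)! = 24.

24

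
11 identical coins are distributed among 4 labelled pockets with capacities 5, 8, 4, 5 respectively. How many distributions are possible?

160

By stars and bars, unrestricted non-negative solutions to x_1+…+x_4 = 11 number C(11+3,3) = 364.
Subtract solutions that violate a single cap (substitute x_i' = x_i − (cap_i+1)): x_1 ≥ 6 gives C(8,3) = 56; x_2 ≥ 9 gives C(5,3) = 10; x_3 ≥ 5 gives C(9,3) = 84; x_4 ≥ 6 gives C(8,3) = 56. Together 206.
Add back pairs where two caps are both exceeded: 0 + 1 + 0 + 0 + 0 + 1 = 2.
By inclusion–exclusion the count is 364 − 206 + 2 = 160.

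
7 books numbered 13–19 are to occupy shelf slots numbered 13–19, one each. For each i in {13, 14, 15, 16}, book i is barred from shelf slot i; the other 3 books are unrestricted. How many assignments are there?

2790

Let Aᵢ (for 13 ≤ i ≤ 16) be the placements that put book i in its forbidden shelf slot. Any j of these fix j positions, leaving (7−j)! ways to fill the rest, and there are C(4,j) ways to pick which j.
By inclusion–exclusion, the number of valid placements is Σ_{j=0}^{4} (−1)^j C(4,j)·(7−j)!.
Computing: 5040 − 2880 + 720 − 96 + 6 = 2790.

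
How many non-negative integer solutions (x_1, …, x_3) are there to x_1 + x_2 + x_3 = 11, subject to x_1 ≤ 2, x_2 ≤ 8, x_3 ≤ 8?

By stars and bars, unrestricted non-negative solutions to x_1+…+x_3 = 11 number C(11+2,2) = 78.
Subtract solutions that violate a single cap (substitute x_i' = x_i − (cap_i+1)): x_1 ≥ 3 gives C(10,2) = 45; x_2 ≥ 9 gives C(4,2) = 6; x_3 ≥ 9 gives C(4,2) = 6. Together 57.
No two caps can be exceeded simultaneously, so the pair terms are all 0.
By inclusion–exclusion the count is 78 − 57 + 0 = 21.

21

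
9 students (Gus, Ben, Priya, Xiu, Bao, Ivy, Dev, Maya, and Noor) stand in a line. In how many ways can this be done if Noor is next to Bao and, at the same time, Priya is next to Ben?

20160

Treat {Noor,Bao} as one block (2 orders) and {Priya,Ben} as another (2 orders).
That leaves 7 units to arrange: 2 × 2 × 7! = 4 × 5040 = 20160.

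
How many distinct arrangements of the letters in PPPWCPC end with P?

Fix P in the last position and arrange the remaining 6 letters.
Those 6 letters have C appearing twice and P appearing 3 times, giving (6)!/(3!·2!) = 60.

60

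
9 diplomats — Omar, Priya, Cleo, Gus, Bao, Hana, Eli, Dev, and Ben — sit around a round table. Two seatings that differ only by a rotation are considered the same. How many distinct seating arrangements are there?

40320

Fix one person's seat to break rotational symmetry; the remaining 8 people can be arranged in (8)! = 40320 ways.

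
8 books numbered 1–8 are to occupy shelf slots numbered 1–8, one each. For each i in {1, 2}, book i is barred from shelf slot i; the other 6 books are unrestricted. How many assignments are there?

Let Aᵢ (for i ∈ {1, 2}) be the placements that put book i in its forbidden shelf slot. Any j of these fix j positions, leaving (8−j)! ways to fill the rest, and there are C(2,j) ways to pick which j.
By inclusion–exclusion, the number of valid placements is Σ_{j=0}^{2} (−1)^j C(2,j)·(8−j)!.
Computing: 40320 − 10080 + 720 = 30960.

30960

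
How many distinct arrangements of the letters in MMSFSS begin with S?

30

With the first slot taken by S, it remains to arrange the other 5 letters (MMFSS).
Those 5 letters have M appearing twice and S appearing twice, giving (5)!/(2!·2!) = 30.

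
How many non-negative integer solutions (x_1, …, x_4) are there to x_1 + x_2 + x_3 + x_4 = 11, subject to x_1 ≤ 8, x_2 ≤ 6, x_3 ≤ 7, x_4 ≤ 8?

Ignoring the caps, the number of non-negative solutions to x_1+…+x_4 = 11 is C(14,3) = 364.
Subtract solutions that violate a single cap (substitute x_i' = x_i − (cap_i+1)): x_1 ≥ 9 gives C(5,3) = 10; x_2 ≥ 7 gives C(7,3) = 35; x_3 ≥ 8 gives C(6,3) = 20; x_4 ≥ 9 gives C(5,3) = 10. Together 75.
No two caps can be exceeded simultaneously, so the pair terms are all 0.
By inclusion–exclusion the count is 364 − 75 + 0 = 289.

289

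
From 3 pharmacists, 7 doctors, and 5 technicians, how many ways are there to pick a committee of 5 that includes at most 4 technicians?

3002

Split by how many technicians are chosen (0 through 4).
Sum: C(5,0)·C(10,5) + C(5,1)·C(10,4) + C(5,2)·C(10,3) + C(5,3)·C(10,2) + C(5,4)·C(10,1) = 252 + 1050 + 1200 + 450 + 50 = 3002.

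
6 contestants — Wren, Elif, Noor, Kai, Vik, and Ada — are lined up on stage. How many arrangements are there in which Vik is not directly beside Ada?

Of the 6! = 720 arrangements, those with Vik and Ada adjacent number 2 × 5! = 240 (treat the pair as a block with 2 internal orders).
Complementary counting: 720 − 240 = 480.

480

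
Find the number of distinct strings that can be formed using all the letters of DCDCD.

DCDCD has 5 letters with C appearing twice and D appearing 3 times.
So there are 5! / (3!·2!) = 10 distinguishable arrangements.

10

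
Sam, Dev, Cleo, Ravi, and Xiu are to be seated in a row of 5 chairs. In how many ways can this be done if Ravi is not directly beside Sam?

72

There are 5! = 120 arrangements in all. If Ravi and Sam are adjacent, merging them into one block gives 2·(4)! = 48 arrangements.
Complementary counting: 120 − 48 = 72.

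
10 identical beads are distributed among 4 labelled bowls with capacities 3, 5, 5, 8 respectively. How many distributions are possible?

130

Without the upper bounds there are C(13,3) = 286 ways to split 10 among 4 bowls.
Subtract solutions that violate a single cap (substitute x_i' = x_i − (cap_i+1)): x_1 ≥ 4 gives C(9,3) = 84; x_2 ≥ 6 gives C(7,3) = 35; x_3 ≥ 6 gives C(7,3) = 35; x_4 ≥ 9 gives C(4,3) = 4. Together 158.
Add back pairs where two caps are both exceeded: 1 + 1 + 0 + 0 + 0 + 0 = 2.
By inclusion–exclusion the count is 286 − 158 + 2 = 130.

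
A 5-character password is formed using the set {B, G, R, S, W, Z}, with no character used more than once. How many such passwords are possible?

With no repetition, fill the 5 characters in order: 6 choices, then 5, down to 2.
6 × 5 × 4 × 3 × 2 = 720.

720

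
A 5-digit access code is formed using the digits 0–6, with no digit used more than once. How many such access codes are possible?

With no repetition, fill the 5 digits in order: 7 choices, then 6, down to 3.
7 × 6 × 5 × 4 × 3 = 2520.

2520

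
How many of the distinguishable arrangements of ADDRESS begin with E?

180

With the first slot taken by E, it remains to arrange the other 6 letters (ADDRSS).
Those 6 letters have D appearing twice and S appearing twice, giving (6)!/(2!·2!) = 180.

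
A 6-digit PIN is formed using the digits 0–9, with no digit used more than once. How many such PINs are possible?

151200

Choose and order 6 of the 10 symbols: the first digit has 10 options, the next 9, and so on down to 5.
10 × 9 × 8 × 7 × 6 × 5 = 151200.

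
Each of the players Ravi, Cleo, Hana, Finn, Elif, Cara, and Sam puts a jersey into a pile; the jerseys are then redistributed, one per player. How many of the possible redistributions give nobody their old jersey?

This is the derangement count D_7: permutations of 7 items with no fixed point.
By inclusion–exclusion this is Σ_{j=0}^{7} (−1)^j C(7,j)·(7−j)!.
Computing: 5040 − 5040 + 2520 − 840 + 210 − 42 + 7 − 1 = 1854.

1854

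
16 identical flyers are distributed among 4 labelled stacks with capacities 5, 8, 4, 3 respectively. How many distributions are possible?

34

By stars and bars, unrestricted non-negative solutions to x_1+…+x_4 = 16 number C(16+3,3) = 969.
Subtract solutions that violate a single cap (substitute x_i' = x_i − (cap_i+1)): x_1 ≥ 6 gives C(13,3) = 286; x_2 ≥ 9 gives C(10,3) = 120; x_3 ≥ 5 gives C(14,3) = 364; x_4 ≥ 4 gives C(15,3) = 455. Together 1225.
Add back pairs where two caps are both exceeded: 4 + 56 + 84 + 10 + 20 + 120 = 294.
Subtract triples: 0 + 0 + 4 + 0 = 4.
By inclusion–exclusion the count is 969 − 1225 + 294 − 4 = 34.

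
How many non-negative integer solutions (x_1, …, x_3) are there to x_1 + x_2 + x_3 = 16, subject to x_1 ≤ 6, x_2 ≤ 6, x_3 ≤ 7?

Without the upper bounds there are C(18,2) = 153 ways to split 16 among 3 variables.
Subtract solutions that violate a single cap (substitute x_i' = x_i − (cap_i+1)): x_1 ≥ 7 gives C(11,2) = 55; x_2 ≥ 7 gives C(11,2) = 55; x_3 ≥ 8 gives C(10,2) = 45. Together 155.
Add back pairs where two caps are both exceeded: 6 + 3 + 3 = 12.
By inclusion–exclusion the count is 153 − 155 + 12 = 10.

10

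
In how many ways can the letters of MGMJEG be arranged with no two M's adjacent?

120

There are 6!/(2!·2!) = 180 arrangements of MGMJEG in total.
Arrangements with the M's together: treat MM as one letter, giving (5)!/(2!) = 60.
Subtracting, 180 − 60 = 120 arrangements keep the M's apart.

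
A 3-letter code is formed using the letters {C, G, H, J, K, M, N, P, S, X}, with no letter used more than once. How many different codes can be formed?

720

With no repetition, fill the 3 letters in order: 10 choices, then 9, down to 8.
That product is 10 × 9 × 8 = 720.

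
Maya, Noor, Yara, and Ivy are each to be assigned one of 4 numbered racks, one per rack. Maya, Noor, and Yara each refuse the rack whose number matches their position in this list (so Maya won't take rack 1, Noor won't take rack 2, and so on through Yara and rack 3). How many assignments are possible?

11

Let Aᵢ (for i ∈ {1, 2, 3}) be the placements that put person i in their forbidden rack. Any j of these fix j positions, leaving (4−j)! ways to fill the rest, and there are C(3,j) ways to pick which j.
By inclusion–exclusion, the number of valid placements is Σ_{j=0}^{3} (−1)^j C(3,j)·(4−j)!.
Computing: 24 − 18 + 6 − 1 = 11.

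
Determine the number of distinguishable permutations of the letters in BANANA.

Letter multiplicities in BANANA: A×3, B×1, N×2.
Dividing 6! = 720 by 3!·2! = 12 for the repeated letters gives 60.

60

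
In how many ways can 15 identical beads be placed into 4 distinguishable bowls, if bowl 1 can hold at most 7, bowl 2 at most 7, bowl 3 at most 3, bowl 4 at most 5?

96

By stars and bars, unrestricted non-negative solutions to x_1+…+x_4 = 15 number C(15+3,3) = 816.
Subtract solutions that violate a single cap (substitute x_i' = x_i − (cap_i+1)): x_1 ≥ 8 gives C(10,3) = 120; x_2 ≥ 8 gives C(10,3) = 120; x_3 ≥ 4 gives C(14,3) = 364; x_4 ≥ 6 gives C(12,3) = 220. Together 824.
Add back pairs where two caps are both exceeded: 0 + 20 + 4 + 20 + 4 + 56 = 104.
By inclusion–exclusion the count is 816 − 824 + 104 = 96.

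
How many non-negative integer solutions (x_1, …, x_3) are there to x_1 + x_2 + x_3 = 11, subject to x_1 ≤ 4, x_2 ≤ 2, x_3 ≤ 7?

6

By stars and bars, unrestricted non-negative solutions to x_1+…+x_3 = 11 number C(11+2,2) = 78.
Subtract solutions that violate a single cap (substitute x_i' = x_i − (cap_i+1)): x_1 ≥ 5 gives C(8,2) = 28; x_2 ≥ 3 gives C(10,2) = 45; x_3 ≥ 8 gives C(5,2) = 10. Together 83.
Add back pairs where two caps are both exceeded: 10 + 0 + 1 = 11.
By inclusion–exclusion the count is 78 − 83 + 11 = 6.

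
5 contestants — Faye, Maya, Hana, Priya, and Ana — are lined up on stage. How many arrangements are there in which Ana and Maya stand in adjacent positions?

Place the 3 others and the Ana-Maya pair as 4 objects in a line; the pair has 2 internal arrangements.
So the count is 2·(4)! = 48.

48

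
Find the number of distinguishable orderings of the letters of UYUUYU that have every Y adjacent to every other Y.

5

Treat the 2 copies of Y as a single block. The multiset to arrange is then {YY, U, U, U, U}, 5 items in all.
That gives (5)!/(4!) = 5 arrangements.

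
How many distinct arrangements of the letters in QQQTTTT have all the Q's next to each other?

Treat the 3 copies of Q as a single block. The multiset to arrange is then {QQQ, T, T, T, T}, 5 items in all.
That gives (5)!/(4!) = 5 arrangements.

5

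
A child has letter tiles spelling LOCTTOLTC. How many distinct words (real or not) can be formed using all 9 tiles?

7560

The 9 letters of LOCTTOLTC have repeats: C appearing twice, L appearing twice, O appearing twice, and T appearing 3 times.
So there are 9! / (3!·2!·2!·2!) = 7560 distinguishable arrangements.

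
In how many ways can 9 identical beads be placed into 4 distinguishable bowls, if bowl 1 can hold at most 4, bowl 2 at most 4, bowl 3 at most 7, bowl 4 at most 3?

By stars and bars, unrestricted non-negative solutions to x_1+…+x_4 = 9 number C(9+3,3) = 220.
Subtract solutions that violate a single cap (substitute x_i' = x_i − (cap_i+1)): x_1 ≥ 5 gives C(7,3) = 35; x_2 ≥ 5 gives C(7,3) = 35; x_3 ≥ 8 gives C(4,3) = 4; x_4 ≥ 4 gives C(8,3) = 56. Together 130.
Add back pairs where two caps are both exceeded: 0 + 0 + 1 + 0 + 1 + 0 = 2.
By inclusion–exclusion the count is 220 − 130 + 2 = 92.

92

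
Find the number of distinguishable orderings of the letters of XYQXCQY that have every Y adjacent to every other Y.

Treat the 2 copies of Y as a single block. The multiset to arrange is then {YY, C, Q, Q, X, X}, 6 items in all.
That gives (6)!/(2!·2!) = 180 arrangements.

180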